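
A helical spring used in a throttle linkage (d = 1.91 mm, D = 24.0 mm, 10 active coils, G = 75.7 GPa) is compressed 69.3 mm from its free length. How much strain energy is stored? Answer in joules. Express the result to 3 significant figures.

2.19 J

k = Gd⁴/(8D³N_a) = (75.7×10³)(1.91⁴)/(8·24.0³·10) = 0.91097 N/mm
U = ½kδ² = 0.5 × 0.91097 × 69.3² = 2187.5 N·mm = 2.1875 J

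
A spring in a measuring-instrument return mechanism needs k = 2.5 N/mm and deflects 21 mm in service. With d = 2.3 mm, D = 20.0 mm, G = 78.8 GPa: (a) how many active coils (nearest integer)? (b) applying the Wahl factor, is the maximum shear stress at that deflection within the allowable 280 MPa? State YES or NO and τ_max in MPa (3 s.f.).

(a) 14 coils; (b) YES, τ_max = 253 MPa

N_a = Gd⁴/(8D³k) = (78.8×10³)(2.3⁴)/(8·20.0³·2.5) = 13.78 → N_a = 14
Actual rate k = Gd⁴/(8D³·14) = 2.4611 N/mm
Working load F = kδ = 2.4611·21 = 51.683 N
C = 20.0/2.3 = 8.6957; K_W = (4C−1)/(4C−4)+0.615/C = 1.1682
τ_max = K_W·8FD/(πd³) = 1.1682·216.34 = 252.72 MPa
τ_max ≤ 280 MPa → acceptable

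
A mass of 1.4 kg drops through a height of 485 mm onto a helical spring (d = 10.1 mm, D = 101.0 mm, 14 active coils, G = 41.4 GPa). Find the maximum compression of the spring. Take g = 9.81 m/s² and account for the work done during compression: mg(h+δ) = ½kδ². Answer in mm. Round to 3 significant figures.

k = Gd⁴/(8D³N_a) = (41.4×10³)(10.1⁴)/(8·101.0³·14) = 3.7334 N/mm
W = mg = 1.4 × 9.81 = 13.734 N
½kδ² − Wδ − Wh = 0 → δ = (W + √(W² + 2kWh))/k
δ = (13.734 + √(188.62 + 49736.2))/3.7334 = (13.734 + 223.44)/3.7334 = 63.527 mm

63.5 mm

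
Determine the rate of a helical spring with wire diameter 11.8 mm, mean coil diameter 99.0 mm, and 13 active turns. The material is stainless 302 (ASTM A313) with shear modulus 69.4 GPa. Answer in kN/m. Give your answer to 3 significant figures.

13.3 kN/m

k = Gd⁴/(8D³N_a) = (69.4×10³ × 11.8⁴) / (8 × 99.0³ × 13)
  = 1.34551e+09 / 1.00911e+08 = 13.334 N/mm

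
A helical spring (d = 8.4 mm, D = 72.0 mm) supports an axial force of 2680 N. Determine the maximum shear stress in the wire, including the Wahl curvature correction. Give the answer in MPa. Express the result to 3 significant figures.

Spring index C = D/d = 72.0/8.4 = 8.5714
K_W = (4C−1)/(4C−4) + 0.615/C = 33.286/30.286 + 0.0717 = 1.1708
τ₀ = 8FD/(πd³) = 8·2680·72.0/(π·8.4³) = 1.54368e+06/1862 = 829.03 MPa
τ_max = K·τ₀ = 1.1708 × 829.03 = 970.63 MPa

971 MPa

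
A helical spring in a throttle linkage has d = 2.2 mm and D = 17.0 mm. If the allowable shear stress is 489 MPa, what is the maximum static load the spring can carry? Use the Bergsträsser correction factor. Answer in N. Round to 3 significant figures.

102 N

C = D/d = 17.0/2.2 = 7.7273
K_B = (4C+2)/(4C−3) = 32.909/27.909 = 1.1792
τ_max = K·8FD/(πd³) → F_max = τ_allow·πd³/(8DK)
F_max = 489·π·2.2³/(8·17.0·1.1792) = 16358/160.36 = 102 N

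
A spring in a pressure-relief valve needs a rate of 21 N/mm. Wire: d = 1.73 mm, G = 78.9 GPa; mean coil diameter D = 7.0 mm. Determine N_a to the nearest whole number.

12

N_a = Gd⁴/(8D³k) = (78.9×10³ × 1.73⁴)/(8 × 7.0³ × 21)
    = 706743 / 57624 = 12.26 → 12 coils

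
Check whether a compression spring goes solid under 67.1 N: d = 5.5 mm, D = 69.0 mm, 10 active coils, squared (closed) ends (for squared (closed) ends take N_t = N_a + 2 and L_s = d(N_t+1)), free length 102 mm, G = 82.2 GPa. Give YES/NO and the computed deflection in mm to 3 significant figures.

NO, δ = 23.4 mm

k = Gd⁴/(8D³N_a) = (82.2×10³)(5.5⁴)/(8·69.0³·10) = 2.8621 N/mm
N_t = 12; L_s = 5.5·13 = 71.5 mm; δ_solid = L₀ − L_s = 102 − 71.5 = 30.5 mm
δ = F/k = 67.1/2.8621 = 23.444 mm
δ < δ_solid → spring does not go solid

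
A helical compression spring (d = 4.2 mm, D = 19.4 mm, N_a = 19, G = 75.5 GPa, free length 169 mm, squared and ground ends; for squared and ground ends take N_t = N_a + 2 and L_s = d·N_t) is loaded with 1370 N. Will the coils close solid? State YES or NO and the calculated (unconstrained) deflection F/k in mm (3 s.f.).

k = Gd⁴/(8D³N_a) = (75.5×10³)(4.2⁴)/(8·19.4³·19) = 21.169 N/mm
N_t = 21; L_s = 4.2·21 = 88.2 mm; δ_solid = L₀ − L_s = 169 − 88.2 = 80.8 mm
δ = F/k = 1370/21.169 = 64.718 mm
δ < δ_solid → spring does not go solid

NO, δ = 64.7 mm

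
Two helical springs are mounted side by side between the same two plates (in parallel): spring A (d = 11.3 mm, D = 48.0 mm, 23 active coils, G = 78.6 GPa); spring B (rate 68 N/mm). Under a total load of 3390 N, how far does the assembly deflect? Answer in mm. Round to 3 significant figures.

k_A = Gd⁴/(8D³N_a) = (78.6×10³)(11.3⁴)/(8·48.0³·23) = 62.979 N/mm
Parallel: k_eq = 62.979 + 68 = 130.98 N/mm
δ = F/k_eq = 3390/130.98 = 25.882 mm

25.9 mm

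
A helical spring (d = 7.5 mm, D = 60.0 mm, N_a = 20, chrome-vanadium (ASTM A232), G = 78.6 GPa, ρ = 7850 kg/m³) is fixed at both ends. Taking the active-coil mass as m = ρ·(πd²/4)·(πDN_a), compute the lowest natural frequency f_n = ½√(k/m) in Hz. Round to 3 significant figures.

37.1 Hz

k = Gd⁴/(8D³N_a) = (78.6×10³)(7.5⁴)/(8·60.0³·20) = 7.196 N/mm = 7196 N/m
Wire length L = πDN_a = π·60.0·20 = 3769.9 mm
m = ρ·(πd²/4)·L = 7850 × 44.179×10⁻⁶ m² × 3.7699 m = 1.3074 kg
f_n = ½√(k/m) = 0.5·√(7196/1.3074) = 0.5·√(5504) = 37.095 Hz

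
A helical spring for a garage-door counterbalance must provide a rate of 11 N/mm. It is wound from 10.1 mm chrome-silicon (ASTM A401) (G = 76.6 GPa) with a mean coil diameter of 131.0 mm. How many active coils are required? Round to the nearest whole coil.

4

N_a = Gd⁴/(8D³k) = (76.6×10³ × 10.1⁴)/(8 × 131.0³ × 11)
    = 7.97103e+08 / 1.97832e+08 = 4.029 → 4 coils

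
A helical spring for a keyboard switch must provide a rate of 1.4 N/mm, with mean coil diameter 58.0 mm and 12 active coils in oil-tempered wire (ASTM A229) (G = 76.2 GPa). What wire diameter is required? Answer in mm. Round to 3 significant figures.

4.31 mm

d = (8D³N_a·k / G)^(1/4) = (8·58.0³·12·1.4 / (76.2×10³))^0.25
  = (344.13)^0.25 = 4.3071 mm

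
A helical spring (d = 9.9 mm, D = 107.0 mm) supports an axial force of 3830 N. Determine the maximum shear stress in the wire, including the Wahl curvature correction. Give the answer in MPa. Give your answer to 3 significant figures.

1220 MPa

Spring index C = D/d = 107.0/9.9 = 10.8081
K_W = (4C−1)/(4C−4) + 0.615/C = 42.232/39.232 + 0.0569 = 1.1334
τ₀ = 8FD/(πd³) = 8·3830·107.0/(π·9.9³) = 3.27848e+06/3048.3 = 1075.5 MPa
τ_max = K·τ₀ = 1.1334 × 1075.5 = 1219 MPa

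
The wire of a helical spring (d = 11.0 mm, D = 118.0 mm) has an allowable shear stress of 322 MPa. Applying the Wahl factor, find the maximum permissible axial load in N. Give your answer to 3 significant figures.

C = D/d = 118.0/11.0 = 10.7273
K_W = (4C−1)/(4C−4) + 0.615/C = 41.909/38.909 + 0.0573 = 1.1344
τ_max = K·8FD/(πd³) → F_max = τ_allow·πd³/(8DK)
F_max = 322·π·11.0³/(8·118.0·1.1344) = 1.3464e+06/1070.9 = 1257.3 N

1260 N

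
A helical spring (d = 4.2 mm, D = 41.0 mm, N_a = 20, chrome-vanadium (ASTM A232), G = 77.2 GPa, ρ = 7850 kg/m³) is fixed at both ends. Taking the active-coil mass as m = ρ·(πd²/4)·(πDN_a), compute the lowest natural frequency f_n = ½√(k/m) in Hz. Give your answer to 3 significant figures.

44.1 Hz

k = Gd⁴/(8D³N_a) = (77.2×10³)(4.2⁴)/(8·41.0³·20) = 2.1784 N/mm = 2178.4 N/m
Wire length L = πDN_a = π·41.0·20 = 2576.1 mm
m = ρ·(πd²/4)·L = 7850 × 13.854×10⁻⁶ m² × 2.5761 m = 0.28017 kg
f_n = ½√(k/m) = 0.5·√(2178.4/0.28017) = 0.5·√(7775.4) = 44.089 Hz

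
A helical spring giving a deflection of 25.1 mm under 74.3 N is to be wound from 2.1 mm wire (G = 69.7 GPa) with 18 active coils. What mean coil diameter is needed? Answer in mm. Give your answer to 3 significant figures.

14.7 mm

Required rate k = F/δ = 74.3/25.1 = 2.9602 N/mm
D = (Gd⁴/(8N_a·k))^(1/3) = (69.7×10³·2.1⁴/(8·18·2.9602))^(1/3)
  = (3180.04)^(1/3) = 14.7054 mm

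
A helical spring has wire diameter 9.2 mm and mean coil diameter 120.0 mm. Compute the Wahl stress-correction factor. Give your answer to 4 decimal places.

1.1094

C = D/d = 120.0/9.2 = 13.0435
K_W = (4C−1)/(4C−4) + 0.615/C = 51.174/48.174 + 0.0471 = 1.1094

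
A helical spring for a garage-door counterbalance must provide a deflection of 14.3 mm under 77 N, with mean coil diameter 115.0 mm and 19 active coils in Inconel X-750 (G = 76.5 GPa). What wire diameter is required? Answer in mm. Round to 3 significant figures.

11.3 mm

Required rate k = F/δ = 77/14.3 = 5.3846 N/mm
d = (8D³N_a·k / G)^(1/4) = (8·115.0³·19·5.3846 / (76.5×10³))^0.25
  = (16272)^0.25 = 11.2943 mm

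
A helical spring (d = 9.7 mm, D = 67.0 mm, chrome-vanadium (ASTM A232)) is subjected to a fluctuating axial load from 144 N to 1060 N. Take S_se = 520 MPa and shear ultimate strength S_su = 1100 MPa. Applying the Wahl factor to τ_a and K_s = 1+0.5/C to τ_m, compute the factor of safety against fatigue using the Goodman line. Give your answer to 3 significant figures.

C = D/d = 67.0/9.7 = 6.9072; K_W = (4C−1)/(4C−4)+0.615/C = 1.2160; K_s = 1+0.5/C = 1.0724
F_a = (F_max−F_min)/2 = 458 N; F_m = (F_max+F_min)/2 = 602 N
τ_a = K_W·8F_aD/(πd³) = 1.2160 × 85.618 = 104.11 MPa
τ_m = K_s·8F_mD/(πd³) = 1.0724 × 112.54 = 120.68 MPa
Goodman: 1/n_f = τ_a/S_se + τ_m/S_su = 104.11/520 + 120.68/1100 = 0.20021 + 0.10971 = 0.30993
n_f = 1/0.30993 = 3.227

3.23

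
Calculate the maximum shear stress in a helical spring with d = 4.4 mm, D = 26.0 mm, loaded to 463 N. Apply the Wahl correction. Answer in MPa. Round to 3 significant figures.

Spring index C = D/d = 26.0/4.4 = 5.9091
K_W = (4C−1)/(4C−4) + 0.615/C = 22.636/19.636 + 0.1041 = 1.2569
τ₀ = 8FD/(πd³) = 8·463·26.0/(π·4.4³) = 96304/267.61 = 359.86 MPa
τ_max = K·τ₀ = 1.2569 × 359.86 = 452.29 MPa

452 MPa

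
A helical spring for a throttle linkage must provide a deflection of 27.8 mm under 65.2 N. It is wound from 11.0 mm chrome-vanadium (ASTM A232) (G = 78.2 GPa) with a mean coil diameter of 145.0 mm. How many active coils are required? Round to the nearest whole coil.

Required rate k = F/δ = 65.2/27.8 = 2.3453 N/mm
N_a = Gd⁴/(8D³k) = (78.2×10³ × 11.0⁴)/(8 × 145.0³ × 2.3453)
    = 1.14493e+09 / 5.72001e+07 = 20.02 → 20 coils

20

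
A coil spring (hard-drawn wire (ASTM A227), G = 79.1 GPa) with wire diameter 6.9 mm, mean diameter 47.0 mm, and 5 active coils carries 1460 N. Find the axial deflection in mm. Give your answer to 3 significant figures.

k = Gd⁴/(8D³N_a) = (79.1×10³)(6.9⁴)/(8·47.0³·5) = 43.174 N/mm
δ = F/k = 1460 / 43.174 = 33.817 mm

33.8 mm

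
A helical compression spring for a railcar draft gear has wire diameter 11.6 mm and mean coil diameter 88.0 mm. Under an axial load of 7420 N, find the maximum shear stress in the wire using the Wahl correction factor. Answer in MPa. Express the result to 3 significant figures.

Spring index C = D/d = 88.0/11.6 = 7.5862
K_W = (4C−1)/(4C−4) + 0.615/C = 29.345/26.345 + 0.0811 = 1.1949
τ₀ = 8FD/(πd³) = 8·7420·88.0/(π·11.6³) = 5.22368e+06/4903.7 = 1065.3 MPa
τ_max = K·τ₀ = 1.1949 × 1065.3 = 1272.9 MPa

1270 MPa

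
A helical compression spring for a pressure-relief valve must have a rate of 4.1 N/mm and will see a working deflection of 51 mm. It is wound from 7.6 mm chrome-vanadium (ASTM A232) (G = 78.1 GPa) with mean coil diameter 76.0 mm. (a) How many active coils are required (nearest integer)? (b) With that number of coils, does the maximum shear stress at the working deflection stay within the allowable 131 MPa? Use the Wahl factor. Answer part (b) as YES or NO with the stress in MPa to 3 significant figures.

(a) 18 coils; (b) YES, τ_max = 106 MPa

N_a = Gd⁴/(8D³k) = (78.1×10³)(7.6⁴)/(8·76.0³·4.1) = 18.1 → N_a = 18
Actual rate k = Gd⁴/(8D³·18) = 4.1219 N/mm
Working load F = kδ = 4.1219·51 = 210.22 N
C = 76.0/7.6 = 10.0000; K_W = (4C−1)/(4C−4)+0.615/C = 1.1448
τ_max = K_W·8FD/(πd³) = 1.1448·92.68 = 106.1 MPa
τ_max ≤ 131 MPa → acceptable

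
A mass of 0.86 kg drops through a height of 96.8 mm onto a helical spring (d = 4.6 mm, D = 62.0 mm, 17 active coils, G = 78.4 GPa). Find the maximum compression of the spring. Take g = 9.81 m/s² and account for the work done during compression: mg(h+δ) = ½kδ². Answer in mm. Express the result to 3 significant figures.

47.4 mm

k = Gd⁴/(8D³N_a) = (78.4×10³)(4.6⁴)/(8·62.0³·17) = 1.083 N/mm
W = mg = 0.86 × 9.81 = 8.4366 N
½kδ² − Wδ − Wh = 0 → δ = (W + √(W² + 2kWh))/k
δ = (8.4366 + √(71.176 + 1768.91))/1.083 = (8.4366 + 42.896)/1.083 = 47.398 mm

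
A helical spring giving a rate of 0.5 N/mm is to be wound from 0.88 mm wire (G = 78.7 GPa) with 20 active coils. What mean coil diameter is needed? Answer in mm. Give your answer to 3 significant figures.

8.39 mm

D = (Gd⁴/(8N_a·k))^(1/3) = (78.7×10³·0.88⁴/(8·20·0.5))^(1/3)
  = (589.95)^(1/3) = 8.3870 mm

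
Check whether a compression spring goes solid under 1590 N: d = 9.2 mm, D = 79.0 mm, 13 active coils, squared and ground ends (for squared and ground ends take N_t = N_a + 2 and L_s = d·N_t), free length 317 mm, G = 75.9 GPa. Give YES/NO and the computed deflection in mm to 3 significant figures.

NO, δ = 150 mm

k = Gd⁴/(8D³N_a) = (75.9×10³)(9.2⁴)/(8·79.0³·13) = 10.604 N/mm
N_t = 15; L_s = 9.2·15 = 138 mm; δ_solid = L₀ − L_s = 317 − 138 = 179 mm
δ = F/k = 1590/10.604 = 149.94 mm
δ < δ_solid → spring does not go solid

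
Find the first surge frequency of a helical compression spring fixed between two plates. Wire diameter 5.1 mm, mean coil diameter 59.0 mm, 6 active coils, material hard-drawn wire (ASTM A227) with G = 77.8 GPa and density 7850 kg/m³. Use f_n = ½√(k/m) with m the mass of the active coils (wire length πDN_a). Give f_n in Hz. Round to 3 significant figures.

k = Gd⁴/(8D³N_a) = (77.8×10³)(5.1⁴)/(8·59.0³·6) = 5.339 N/mm = 5339 N/m
Wire length L = πDN_a = π·59.0·6 = 1112.1 mm
m = ρ·(πd²/4)·L = 7850 × 20.428×10⁻⁶ m² × 1.1121 m = 0.17834 kg
f_n = ½√(k/m) = 0.5·√(5339/0.17834) = 0.5·√(29937) = 86.512 Hz

86.5 Hz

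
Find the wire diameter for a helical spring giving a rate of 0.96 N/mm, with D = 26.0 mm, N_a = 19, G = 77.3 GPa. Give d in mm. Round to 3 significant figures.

d = (8D³N_a·k / G)^(1/4) = (8·26.0³·19·0.96 / (77.3×10³))^0.25
  = (33.178)^0.25 = 2.4000 mm

2.40 mm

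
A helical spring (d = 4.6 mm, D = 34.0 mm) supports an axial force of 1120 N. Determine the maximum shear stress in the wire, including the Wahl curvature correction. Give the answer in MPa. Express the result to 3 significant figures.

1200 MPa

Spring index C = D/d = 34.0/4.6 = 7.3913
K_W = (4C−1)/(4C−4) + 0.615/C = 28.565/25.565 + 0.0832 = 1.2006
τ₀ = 8FD/(πd³) = 8·1120·34.0/(π·4.6³) = 304640/305.79 = 996.24 MPa
τ_max = K·τ₀ = 1.2006 × 996.24 = 1196 MPa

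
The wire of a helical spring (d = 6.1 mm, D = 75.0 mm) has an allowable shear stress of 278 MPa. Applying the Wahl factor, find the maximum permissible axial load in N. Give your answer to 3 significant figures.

296 N

C = D/d = 75.0/6.1 = 12.2951
K_W = (4C−1)/(4C−4) + 0.615/C = 48.180/45.180 + 0.0500 = 1.1164
τ_max = K·8FD/(πd³) → F_max = τ_allow·πd³/(8DK)
F_max = 278·π·6.1³/(8·75.0·1.1164) = 1.9824e+05/669.85 = 295.94 N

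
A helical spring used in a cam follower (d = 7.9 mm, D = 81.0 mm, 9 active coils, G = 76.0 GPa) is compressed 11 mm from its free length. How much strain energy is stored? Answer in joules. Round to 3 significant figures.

k = Gd⁴/(8D³N_a) = (76.0×10³)(7.9⁴)/(8·81.0³·9) = 7.7363 N/mm
U = ½kδ² = 0.5 × 7.7363 × 11² = 468.05 N·mm = 0.46805 J

0.468 J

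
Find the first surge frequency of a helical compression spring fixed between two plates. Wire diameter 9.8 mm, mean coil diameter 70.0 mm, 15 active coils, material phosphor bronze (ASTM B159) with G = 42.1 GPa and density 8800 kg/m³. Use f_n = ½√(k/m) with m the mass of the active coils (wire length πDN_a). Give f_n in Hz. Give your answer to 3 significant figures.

32.8 Hz

k = Gd⁴/(8D³N_a) = (42.1×10³)(9.8⁴)/(8·70.0³·15) = 9.4343 N/mm = 9434.3 N/m
Wire length L = πDN_a = π·70.0·15 = 3298.7 mm
m = ρ·(πd²/4)·L = 8800 × 75.43×10⁻⁶ m² × 3.2987 m = 2.1896 kg
f_n = ½√(k/m) = 0.5·√(9434.3/2.1896) = 0.5·√(4308.7) = 32.82 Hz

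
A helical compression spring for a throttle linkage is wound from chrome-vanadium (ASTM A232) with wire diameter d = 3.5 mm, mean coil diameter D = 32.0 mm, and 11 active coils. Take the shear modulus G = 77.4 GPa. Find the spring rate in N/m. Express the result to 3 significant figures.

4030 N/m

k = Gd⁴/(8D³N_a) = (77.4×10³ × 3.5⁴) / (8 × 32.0³ × 11)
  = 1.16148e+07 / 2.88358e+06 = 4.0279 N/mm = 4027.9 N/m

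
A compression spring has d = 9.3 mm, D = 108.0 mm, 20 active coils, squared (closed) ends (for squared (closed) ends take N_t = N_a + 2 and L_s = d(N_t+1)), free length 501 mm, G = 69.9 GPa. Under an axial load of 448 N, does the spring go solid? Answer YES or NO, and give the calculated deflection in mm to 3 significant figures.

k = Gd⁴/(8D³N_a) = (69.9×10³)(9.3⁴)/(8·108.0³·20) = 2.5943 N/mm
N_t = 22; L_s = 9.3·23 = 213.9 mm; δ_solid = L₀ − L_s = 501 − 213.9 = 287.1 mm
δ = F/k = 448/2.5943 = 172.69 mm
δ < δ_solid → spring does not go solid

NO, δ = 173 mm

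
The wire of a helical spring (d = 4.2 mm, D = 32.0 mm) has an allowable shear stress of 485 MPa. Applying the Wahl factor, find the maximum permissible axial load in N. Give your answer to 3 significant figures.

C = D/d = 32.0/4.2 = 7.6190
K_W = (4C−1)/(4C−4) + 0.615/C = 29.476/26.476 + 0.0807 = 1.1940
τ_max = K·8FD/(πd³) → F_max = τ_allow·πd³/(8DK)
F_max = 485·π·4.2³/(8·32.0·1.1940) = 1.1289e+05/305.67 = 369.3 N

369 N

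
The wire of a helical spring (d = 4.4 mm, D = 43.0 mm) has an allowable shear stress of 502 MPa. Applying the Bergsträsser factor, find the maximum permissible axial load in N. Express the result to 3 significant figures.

C = D/d = 43.0/4.4 = 9.7727
K_B = (4C+2)/(4C−3) = 41.091/36.091 = 1.1385
τ_max = K·8FD/(πd³) → F_max = τ_allow·πd³/(8DK)
F_max = 502·π·4.4³/(8·43.0·1.1385) = 1.3434e+05/391.66 = 343.01 N

343 N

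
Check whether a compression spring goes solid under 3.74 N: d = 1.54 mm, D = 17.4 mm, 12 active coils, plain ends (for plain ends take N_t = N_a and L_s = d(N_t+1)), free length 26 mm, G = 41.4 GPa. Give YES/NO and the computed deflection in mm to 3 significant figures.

YES, δ = 8.12 mm

k = Gd⁴/(8D³N_a) = (41.4×10³)(1.54⁴)/(8·17.4³·12) = 0.46043 N/mm
N_t = 12; L_s = 1.54·13 = 20.02 mm; δ_solid = L₀ − L_s = 26 − 20.02 = 5.98 mm
δ = F/k = 3.74/0.46043 = 8.1228 mm
δ ≥ δ_solid → spring goes solid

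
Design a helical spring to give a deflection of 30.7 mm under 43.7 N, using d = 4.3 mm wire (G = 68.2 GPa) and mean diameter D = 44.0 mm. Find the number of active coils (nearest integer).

24

Required rate k = F/δ = 43.7/30.7 = 1.4235 N/mm
N_a = Gd⁴/(8D³k) = (68.2×10³ × 4.3⁴)/(8 × 44.0³ × 1.4235)
    = 2.33162e+07 / 970043 = 24.04 → 24 coils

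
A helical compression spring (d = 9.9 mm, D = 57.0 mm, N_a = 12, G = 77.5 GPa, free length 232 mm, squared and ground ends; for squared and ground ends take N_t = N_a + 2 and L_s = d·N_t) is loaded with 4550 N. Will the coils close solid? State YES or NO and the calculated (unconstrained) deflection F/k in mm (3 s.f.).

YES, δ = 109 mm

k = Gd⁴/(8D³N_a) = (77.5×10³)(9.9⁴)/(8·57.0³·12) = 41.874 N/mm
N_t = 14; L_s = 9.9·14 = 138.6 mm; δ_solid = L₀ − L_s = 232 − 138.6 = 93.4 mm
δ = F/k = 4550/41.874 = 108.66 mm
δ ≥ δ_solid → spring goes solid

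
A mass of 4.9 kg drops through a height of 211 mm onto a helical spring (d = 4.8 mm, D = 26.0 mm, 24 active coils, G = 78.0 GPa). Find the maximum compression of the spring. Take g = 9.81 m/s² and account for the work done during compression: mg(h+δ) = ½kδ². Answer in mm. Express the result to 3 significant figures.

44.8 mm

k = Gd⁴/(8D³N_a) = (78.0×10³)(4.8⁴)/(8·26.0³·24) = 12.27 N/mm
W = mg = 4.9 × 9.81 = 48.069 N
½kδ² − Wδ − Wh = 0 → δ = (W + √(W² + 2kWh))/k
δ = (48.069 + √(2310.6 + 248895))/12.27 = (48.069 + 501.2)/12.27 = 44.766 mm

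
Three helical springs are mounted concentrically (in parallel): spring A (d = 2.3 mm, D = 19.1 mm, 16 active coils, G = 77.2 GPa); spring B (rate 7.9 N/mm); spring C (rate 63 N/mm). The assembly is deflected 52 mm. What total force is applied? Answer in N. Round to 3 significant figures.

3810 N

k_A = Gd⁴/(8D³N_a) = (77.2×10³)(2.3⁴)/(8·19.1³·16) = 2.4222 N/mm
Parallel: k_eq = 2.4222 + 7.9 + 63 = 73.322 N/mm
F = k_eq·δ = 73.322·52 = 3812.8 N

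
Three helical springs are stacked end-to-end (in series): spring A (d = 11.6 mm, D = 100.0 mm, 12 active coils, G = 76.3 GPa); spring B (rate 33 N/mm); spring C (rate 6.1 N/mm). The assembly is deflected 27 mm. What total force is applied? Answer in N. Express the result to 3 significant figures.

102 N

k_A = Gd⁴/(8D³N_a) = (76.3×10³)(11.6⁴)/(8·100.0³·12) = 14.391 N/mm
Series: 1/k_eq = 1/14.391 + 1/33 + 1/6.1 = 0.26373; k_eq = 3.7918 N/mm
F = k_eq·δ = 3.7918·27 = 102.38 N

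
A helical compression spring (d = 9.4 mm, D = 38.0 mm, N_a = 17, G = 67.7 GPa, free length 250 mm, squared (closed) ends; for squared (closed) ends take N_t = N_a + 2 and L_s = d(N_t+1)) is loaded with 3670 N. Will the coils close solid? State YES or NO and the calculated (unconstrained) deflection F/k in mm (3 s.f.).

NO, δ = 51.8 mm

k = Gd⁴/(8D³N_a) = (67.7×10³)(9.4⁴)/(8·38.0³·17) = 70.829 N/mm
N_t = 19; L_s = 9.4·20 = 188 mm; δ_solid = L₀ − L_s = 250 − 188 = 62 mm
δ = F/k = 3670/70.829 = 51.815 mm
δ < δ_solid → spring does not go solid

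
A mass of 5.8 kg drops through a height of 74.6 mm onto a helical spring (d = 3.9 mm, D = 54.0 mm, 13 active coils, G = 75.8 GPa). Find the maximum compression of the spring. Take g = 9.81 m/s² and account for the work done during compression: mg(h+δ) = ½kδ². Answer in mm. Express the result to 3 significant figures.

157 mm

k = Gd⁴/(8D³N_a) = (75.8×10³)(3.9⁴)/(8·54.0³·13) = 1.0708 N/mm
W = mg = 5.8 × 9.81 = 56.898 N
½kδ² − Wδ − Wh = 0 → δ = (W + √(W² + 2kWh))/k
δ = (56.898 + √(3237.4 + 9090.31))/1.0708 = (56.898 + 111.03)/1.0708 = 156.82 mm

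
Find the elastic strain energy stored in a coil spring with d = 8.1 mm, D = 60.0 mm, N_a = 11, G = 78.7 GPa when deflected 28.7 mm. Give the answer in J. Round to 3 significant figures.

k = Gd⁴/(8D³N_a) = (78.7×10³)(8.1⁴)/(8·60.0³·11) = 17.823 N/mm
U = ½kδ² = 0.5 × 17.823 × 28.7² = 7340.3 N·mm = 7.3403 J

7.34 J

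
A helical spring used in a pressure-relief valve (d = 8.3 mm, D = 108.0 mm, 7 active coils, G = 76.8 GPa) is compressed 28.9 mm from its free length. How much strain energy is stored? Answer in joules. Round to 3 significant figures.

k = Gd⁴/(8D³N_a) = (76.8×10³)(8.3⁴)/(8·108.0³·7) = 5.1667 N/mm
U = ½kδ² = 0.5 × 5.1667 × 28.9² = 2157.6 N·mm = 2.1576 J

2.16 J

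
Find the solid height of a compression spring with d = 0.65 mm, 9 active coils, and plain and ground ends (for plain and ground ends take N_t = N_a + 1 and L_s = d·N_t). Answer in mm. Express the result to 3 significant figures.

6.50 mm

plain and ground ends: N_t = N_a + 1 = 9 + 1 = 10
L_s = d·N_t = 0.65 × 10 = 6.5 mm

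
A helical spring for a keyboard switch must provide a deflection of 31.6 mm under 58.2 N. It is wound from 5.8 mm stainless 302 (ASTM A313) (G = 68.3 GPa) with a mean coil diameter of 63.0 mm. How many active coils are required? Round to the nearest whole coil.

Required rate k = F/δ = 58.2/31.6 = 1.8418 N/mm
N_a = Gd⁴/(8D³k) = (68.3×10³ × 5.8⁴)/(8 × 63.0³ × 1.8418)
    = 7.72917e+07 / 3.68424e+06 = 20.98 → 21 coils

21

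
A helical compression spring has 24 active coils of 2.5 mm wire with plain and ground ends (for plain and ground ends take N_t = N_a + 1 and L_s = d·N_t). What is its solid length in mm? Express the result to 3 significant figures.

plain and ground ends: N_t = N_a + 1 = 24 + 1 = 25
L_s = d·N_t = 2.5 × 25 = 62.5 mm

62.5 mm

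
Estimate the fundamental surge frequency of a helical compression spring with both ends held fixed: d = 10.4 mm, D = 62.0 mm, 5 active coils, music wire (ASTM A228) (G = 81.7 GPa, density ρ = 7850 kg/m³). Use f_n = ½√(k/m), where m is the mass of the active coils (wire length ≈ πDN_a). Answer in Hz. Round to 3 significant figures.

196 Hz

k = Gd⁴/(8D³N_a) = (81.7×10³)(10.4⁴)/(8·62.0³·5) = 100.26 N/mm = 1.0026e+05 N/m
Wire length L = πDN_a = π·62.0·5 = 973.89 mm
m = ρ·(πd²/4)·L = 7850 × 84.949×10⁻⁶ m² × 0.97389 m = 0.64944 kg
f_n = ½√(k/m) = 0.5·√(1.0026e+05/0.64944) = 0.5·√(1.5438e+05) = 196.45 Hz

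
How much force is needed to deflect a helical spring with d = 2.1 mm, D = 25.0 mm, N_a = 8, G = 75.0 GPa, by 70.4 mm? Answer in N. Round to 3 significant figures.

k = Gd⁴/(8D³N_a) = (75.0×10³)(2.1⁴)/(8·25.0³·8) = 1.4586 N/mm
F = k·δ = 1.4586 × 70.4 = 102.69 N

103 N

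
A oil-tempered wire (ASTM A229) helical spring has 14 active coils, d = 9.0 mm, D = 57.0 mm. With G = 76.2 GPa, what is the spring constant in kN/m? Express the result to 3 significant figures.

k = Gd⁴/(8D³N_a) = (76.2×10³ × 9.0⁴) / (8 × 57.0³ × 14)
  = 4.99948e+08 / 2.07416e+07 = 24.104 N/mm

24.1 kN/m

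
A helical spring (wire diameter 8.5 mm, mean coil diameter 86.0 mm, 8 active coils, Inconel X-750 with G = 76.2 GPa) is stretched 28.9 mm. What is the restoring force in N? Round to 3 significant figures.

282 N

k = Gd⁴/(8D³N_a) = (76.2×10³)(8.5⁴)/(8·86.0³·8) = 9.7714 N/mm
F = k·δ = 9.7714 × 28.9 = 282.39 N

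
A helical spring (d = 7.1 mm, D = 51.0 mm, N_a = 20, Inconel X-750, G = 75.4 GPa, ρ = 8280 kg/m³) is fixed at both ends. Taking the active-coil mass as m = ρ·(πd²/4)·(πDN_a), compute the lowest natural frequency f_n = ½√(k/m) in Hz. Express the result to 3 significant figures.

46.4 Hz

k = Gd⁴/(8D³N_a) = (75.4×10³)(7.1⁴)/(8·51.0³·20) = 9.0276 N/mm = 9027.6 N/m
Wire length L = πDN_a = π·51.0·20 = 3204.4 mm
m = ρ·(πd²/4)·L = 8280 × 39.592×10⁻⁶ m² × 3.2044 m = 1.0505 kg
f_n = ½√(k/m) = 0.5·√(9027.6/1.0505) = 0.5·√(8593.8) = 46.351 Hz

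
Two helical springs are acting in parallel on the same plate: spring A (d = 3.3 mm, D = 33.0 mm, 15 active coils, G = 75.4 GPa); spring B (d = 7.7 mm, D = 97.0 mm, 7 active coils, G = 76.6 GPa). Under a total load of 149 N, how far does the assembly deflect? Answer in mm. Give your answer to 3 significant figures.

20.3 mm

k_A = Gd⁴/(8D³N_a) = (75.4×10³)(3.3⁴)/(8·33.0³·15) = 2.0735 N/mm
k_B = Gd⁴/(8D³N_a) = (76.6×10³)(7.7⁴)/(8·97.0³·7) = 5.2685 N/mm
Parallel: k_eq = 2.0735 + 5.2685 = 7.342 N/mm
δ = F/k_eq = 149/7.342 = 20.294 mm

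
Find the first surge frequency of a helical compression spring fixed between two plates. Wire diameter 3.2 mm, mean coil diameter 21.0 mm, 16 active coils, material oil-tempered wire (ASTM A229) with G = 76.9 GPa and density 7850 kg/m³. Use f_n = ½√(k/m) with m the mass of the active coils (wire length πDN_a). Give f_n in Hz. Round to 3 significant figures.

160 Hz

k = Gd⁴/(8D³N_a) = (76.9×10³)(3.2⁴)/(8·21.0³·16) = 6.8023 N/mm = 6802.3 N/m
Wire length L = πDN_a = π·21.0·16 = 1055.6 mm
m = ρ·(πd²/4)·L = 7850 × 8.0425×10⁻⁶ m² × 1.0556 m = 0.066642 kg
f_n = ½√(k/m) = 0.5·√(6802.3/0.066642) = 0.5·√(1.0207e+05) = 159.74 Hz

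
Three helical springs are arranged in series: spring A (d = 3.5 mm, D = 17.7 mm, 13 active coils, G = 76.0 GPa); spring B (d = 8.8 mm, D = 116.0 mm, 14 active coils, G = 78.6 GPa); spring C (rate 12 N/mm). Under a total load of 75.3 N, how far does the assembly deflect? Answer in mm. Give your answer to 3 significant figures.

38.0 mm

k_A = Gd⁴/(8D³N_a) = (76.0×10³)(3.5⁴)/(8·17.7³·13) = 19.776 N/mm
k_B = Gd⁴/(8D³N_a) = (78.6×10³)(8.8⁴)/(8·116.0³·14) = 2.6963 N/mm
Series: 1/k_eq = 1/19.776 + 1/2.6963 + 1/12 = 0.50478; k_eq = 1.981 N/mm
δ = F/k_eq = 75.3/1.981 = 38.01 mm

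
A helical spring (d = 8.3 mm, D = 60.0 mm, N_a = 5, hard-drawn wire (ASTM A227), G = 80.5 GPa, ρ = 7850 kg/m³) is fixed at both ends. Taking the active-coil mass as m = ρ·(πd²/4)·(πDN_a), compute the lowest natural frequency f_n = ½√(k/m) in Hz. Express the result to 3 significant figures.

k = Gd⁴/(8D³N_a) = (80.5×10³)(8.3⁴)/(8·60.0³·5) = 44.218 N/mm = 44218 N/m
Wire length L = πDN_a = π·60.0·5 = 942.48 mm
m = ρ·(πd²/4)·L = 7850 × 54.106×10⁻⁶ m² × 0.94248 m = 0.4003 kg
f_n = ½√(k/m) = 0.5·√(44218/0.4003) = 0.5·√(1.1046e+05) = 166.18 Hz

166 Hz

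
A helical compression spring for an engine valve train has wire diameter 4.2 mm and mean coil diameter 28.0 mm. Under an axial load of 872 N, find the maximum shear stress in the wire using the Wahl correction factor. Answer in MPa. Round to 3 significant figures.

Spring index C = D/d = 28.0/4.2 = 6.6667
K_W = (4C−1)/(4C−4) + 0.615/C = 25.667/22.667 + 0.0923 = 1.2246
τ₀ = 8FD/(πd³) = 8·872·28.0/(π·4.2³) = 195328/232.75 = 839.2 MPa
τ_max = K·τ₀ = 1.2246 × 839.2 = 1027.7 MPa

1030 MPa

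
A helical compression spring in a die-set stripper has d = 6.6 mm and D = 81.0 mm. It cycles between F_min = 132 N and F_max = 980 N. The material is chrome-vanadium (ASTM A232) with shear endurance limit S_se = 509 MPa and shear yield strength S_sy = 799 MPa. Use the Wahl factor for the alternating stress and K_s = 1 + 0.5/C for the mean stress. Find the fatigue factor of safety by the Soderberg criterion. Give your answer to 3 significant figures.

0.842

C = D/d = 81.0/6.6 = 12.2727; K_W = (4C−1)/(4C−4)+0.615/C = 1.1166; K_s = 1+0.5/C = 1.0407
F_a = (F_max−F_min)/2 = 424 N; F_m = (F_max+F_min)/2 = 556 N
τ_a = K_W·8F_aD/(πd³) = 1.1166 × 304.2 = 339.68 MPa
τ_m = K_s·8F_mD/(πd³) = 1.0407 × 398.9 = 415.16 MPa
Soderberg: 1/n_f = τ_a/S_se + τ_m/S_sy = 339.68/509 + 415.16/799 = 0.66735 + 0.51959 = 1.1869
n_f = 1/1.1869 = 0.8425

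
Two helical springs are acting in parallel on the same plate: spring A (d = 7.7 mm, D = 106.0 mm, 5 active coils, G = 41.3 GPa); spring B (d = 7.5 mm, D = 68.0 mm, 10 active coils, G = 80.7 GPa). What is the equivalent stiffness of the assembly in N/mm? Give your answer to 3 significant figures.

13.2 N/mm

k_A = Gd⁴/(8D³N_a) = (41.3×10³)(7.7⁴)/(8·106.0³·5) = 3.0474 N/mm
k_B = Gd⁴/(8D³N_a) = (80.7×10³)(7.5⁴)/(8·68.0³·10) = 10.151 N/mm
Parallel: k_eq = 3.0474 + 10.151 = 13.198 N/mm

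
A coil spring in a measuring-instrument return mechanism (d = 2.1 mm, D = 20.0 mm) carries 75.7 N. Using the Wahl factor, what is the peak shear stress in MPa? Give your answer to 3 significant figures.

480 MPa

Spring index C = D/d = 20.0/2.1 = 9.5238
K_W = (4C−1)/(4C−4) + 0.615/C = 37.095/34.095 + 0.0646 = 1.1526
τ₀ = 8FD/(πd³) = 8·75.7·20.0/(π·2.1³) = 12112/29.094 = 416.3 MPa
τ_max = K·τ₀ = 1.1526 × 416.3 = 479.81 MPa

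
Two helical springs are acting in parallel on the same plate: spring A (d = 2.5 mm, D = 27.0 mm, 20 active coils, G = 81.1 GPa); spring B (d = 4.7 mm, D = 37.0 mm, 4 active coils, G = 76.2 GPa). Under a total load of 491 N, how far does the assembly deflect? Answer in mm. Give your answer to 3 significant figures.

k_A = Gd⁴/(8D³N_a) = (81.1×10³)(2.5⁴)/(8·27.0³·20) = 1.0059 N/mm
k_B = Gd⁴/(8D³N_a) = (76.2×10³)(4.7⁴)/(8·37.0³·4) = 22.94 N/mm
Parallel: k_eq = 1.0059 + 22.94 = 23.946 N/mm
δ = F/k_eq = 491/23.946 = 20.505 mm

20.5 mm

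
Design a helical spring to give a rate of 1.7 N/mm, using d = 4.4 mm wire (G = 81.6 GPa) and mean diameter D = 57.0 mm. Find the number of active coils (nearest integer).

N_a = Gd⁴/(8D³k) = (81.6×10³ × 4.4⁴)/(8 × 57.0³ × 1.7)
    = 3.05845e+07 / 2.51862e+06 = 12.14 → 12 coils

12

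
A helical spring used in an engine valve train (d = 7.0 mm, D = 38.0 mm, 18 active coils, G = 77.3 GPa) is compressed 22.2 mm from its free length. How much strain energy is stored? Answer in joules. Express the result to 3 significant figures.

k = Gd⁴/(8D³N_a) = (77.3×10³)(7.0⁴)/(8·38.0³·18) = 23.489 N/mm
U = ½kδ² = 0.5 × 23.489 × 22.2² = 5788.1 N·mm = 5.7881 J

5.79 J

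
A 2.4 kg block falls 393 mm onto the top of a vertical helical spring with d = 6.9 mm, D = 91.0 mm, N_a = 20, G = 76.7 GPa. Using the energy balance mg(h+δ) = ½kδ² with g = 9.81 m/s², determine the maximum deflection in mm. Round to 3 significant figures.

k = Gd⁴/(8D³N_a) = (76.7×10³)(6.9⁴)/(8·91.0³·20) = 1.4419 N/mm
W = mg = 2.4 × 9.81 = 23.544 N
½kδ² − Wδ − Wh = 0 → δ = (W + √(W² + 2kWh))/k
δ = (23.544 + √(554.32 + 26684))/1.4419 = (23.544 + 165.04)/1.4419 = 130.78 mm

131 mm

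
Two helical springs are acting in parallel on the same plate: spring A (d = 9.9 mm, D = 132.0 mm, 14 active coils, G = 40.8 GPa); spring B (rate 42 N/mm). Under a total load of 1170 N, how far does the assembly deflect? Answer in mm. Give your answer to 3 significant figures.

26.9 mm

k_A = Gd⁴/(8D³N_a) = (40.8×10³)(9.9⁴)/(8·132.0³·14) = 1.5215 N/mm
Parallel: k_eq = 1.5215 + 42 = 43.521 N/mm
δ = F/k_eq = 1170/43.521 = 26.883 mm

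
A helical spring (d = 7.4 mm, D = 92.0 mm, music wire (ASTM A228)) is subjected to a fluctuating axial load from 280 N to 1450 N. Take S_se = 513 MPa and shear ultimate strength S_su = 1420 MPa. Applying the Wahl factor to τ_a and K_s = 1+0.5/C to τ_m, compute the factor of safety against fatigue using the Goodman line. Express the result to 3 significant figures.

C = D/d = 92.0/7.4 = 12.4324; K_W = (4C−1)/(4C−4)+0.615/C = 1.1151; K_s = 1+0.5/C = 1.0402
F_a = (F_max−F_min)/2 = 585 N; F_m = (F_max+F_min)/2 = 865 N
τ_a = K_W·8F_aD/(πd³) = 1.1151 × 338.21 = 377.13 MPa
τ_m = K_s·8F_mD/(πd³) = 1.0402 × 500.09 = 520.2 MPa
Goodman: 1/n_f = τ_a/S_se + τ_m/S_su = 377.13/513 + 520.2/1420 = 0.73515 + 0.36634 = 1.1015
n_f = 1/1.1015 = 0.9079

0.908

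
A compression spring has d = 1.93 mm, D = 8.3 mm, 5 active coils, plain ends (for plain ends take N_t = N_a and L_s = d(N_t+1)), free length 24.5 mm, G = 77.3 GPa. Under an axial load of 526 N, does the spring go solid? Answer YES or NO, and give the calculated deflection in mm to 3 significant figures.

k = Gd⁴/(8D³N_a) = (77.3×10³)(1.93⁴)/(8·8.3³·5) = 46.894 N/mm
N_t = 5; L_s = 1.93·6 = 11.58 mm; δ_solid = L₀ − L_s = 24.5 − 11.58 = 12.92 mm
δ = F/k = 526/46.894 = 11.217 mm
δ < δ_solid → spring does not go solid

NO, δ = 11.2 mm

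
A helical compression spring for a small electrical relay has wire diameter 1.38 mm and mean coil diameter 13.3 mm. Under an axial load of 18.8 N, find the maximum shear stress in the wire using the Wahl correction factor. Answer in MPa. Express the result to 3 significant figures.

Spring index C = D/d = 13.3/1.38 = 9.6377
K_W = (4C−1)/(4C−4) + 0.615/C = 37.551/34.551 + 0.0638 = 1.1506
τ₀ = 8FD/(πd³) = 8·18.8·13.3/(π·1.38³) = 2000.32/8.2563 = 242.28 MPa
τ_max = K·τ₀ = 1.1506 × 242.28 = 278.77 MPa

279 MPa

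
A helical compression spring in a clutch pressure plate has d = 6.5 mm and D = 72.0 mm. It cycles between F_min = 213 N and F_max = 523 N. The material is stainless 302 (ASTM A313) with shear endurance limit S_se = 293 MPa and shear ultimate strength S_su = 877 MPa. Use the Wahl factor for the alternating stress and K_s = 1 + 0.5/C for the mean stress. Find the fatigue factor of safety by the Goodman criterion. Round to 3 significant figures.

1.45

C = D/d = 72.0/6.5 = 11.0769; K_W = (4C−1)/(4C−4)+0.615/C = 1.1299; K_s = 1+0.5/C = 1.0451
F_a = (F_max−F_min)/2 = 155 N; F_m = (F_max+F_min)/2 = 368 N
τ_a = K_W·8F_aD/(πd³) = 1.1299 × 103.48 = 116.93 MPa
τ_m = K_s·8F_mD/(πd³) = 1.0451 × 245.69 = 256.78 MPa
Goodman: 1/n_f = τ_a/S_se + τ_m/S_su = 116.93/293 + 256.78/877 = 0.39908 + 0.29279 = 0.69186
n_f = 1/0.69186 = 1.445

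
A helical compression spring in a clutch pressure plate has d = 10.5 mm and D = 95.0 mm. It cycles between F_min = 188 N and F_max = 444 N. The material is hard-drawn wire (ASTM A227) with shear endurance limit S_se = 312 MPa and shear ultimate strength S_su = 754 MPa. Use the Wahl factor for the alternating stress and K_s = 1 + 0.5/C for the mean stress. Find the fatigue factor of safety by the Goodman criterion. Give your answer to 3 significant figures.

5.21

C = D/d = 95.0/10.5 = 9.0476; K_W = (4C−1)/(4C−4)+0.615/C = 1.1612; K_s = 1+0.5/C = 1.0553
F_a = (F_max−F_min)/2 = 128 N; F_m = (F_max+F_min)/2 = 316 N
τ_a = K_W·8F_aD/(πd³) = 1.1612 × 26.749 = 31.06 MPa
τ_m = K_s·8F_mD/(πd³) = 1.0553 × 66.036 = 69.686 MPa
Goodman: 1/n_f = τ_a/S_se + τ_m/S_su = 31.06/312 + 69.686/754 = 0.09955 + 0.09242 = 0.19197
n_f = 1/0.19197 = 5.209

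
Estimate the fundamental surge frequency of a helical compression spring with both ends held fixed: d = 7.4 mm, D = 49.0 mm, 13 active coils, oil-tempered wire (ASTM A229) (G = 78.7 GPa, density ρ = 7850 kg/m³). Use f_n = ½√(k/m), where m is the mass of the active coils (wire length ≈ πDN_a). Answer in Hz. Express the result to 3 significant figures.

84.5 Hz

k = Gd⁴/(8D³N_a) = (78.7×10³)(7.4⁴)/(8·49.0³·13) = 19.288 N/mm = 19288 N/m
Wire length L = πDN_a = π·49.0·13 = 2001.2 mm
m = ρ·(πd²/4)·L = 7850 × 43.008×10⁻⁶ m² × 2.0012 m = 0.67564 kg
f_n = ½√(k/m) = 0.5·√(19288/0.67564) = 0.5·√(28547) = 84.48 Hz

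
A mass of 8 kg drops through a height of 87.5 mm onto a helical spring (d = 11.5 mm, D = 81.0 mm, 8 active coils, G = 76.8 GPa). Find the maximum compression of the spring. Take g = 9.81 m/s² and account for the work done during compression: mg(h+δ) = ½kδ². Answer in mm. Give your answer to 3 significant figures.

20.7 mm

k = Gd⁴/(8D³N_a) = (76.8×10³)(11.5⁴)/(8·81.0³·8) = 39.493 N/mm
W = mg = 8 × 9.81 = 78.48 N
½kδ² − Wδ − Wh = 0 → δ = (W + √(W² + 2kWh))/k
δ = (78.48 + √(6159.1 + 542394))/39.493 = (78.48 + 740.64)/39.493 = 20.741 mm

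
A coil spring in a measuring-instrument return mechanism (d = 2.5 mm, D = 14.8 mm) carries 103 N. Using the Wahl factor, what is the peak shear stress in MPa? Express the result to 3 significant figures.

Spring index C = D/d = 14.8/2.5 = 5.9200
K_W = (4C−1)/(4C−4) + 0.615/C = 22.680/19.680 + 0.1039 = 1.2563
τ₀ = 8FD/(πd³) = 8·103·14.8/(π·2.5³) = 12195.2/49.087 = 248.44 MPa
τ_max = K·τ₀ = 1.2563 × 248.44 = 312.12 MPa

312 MPa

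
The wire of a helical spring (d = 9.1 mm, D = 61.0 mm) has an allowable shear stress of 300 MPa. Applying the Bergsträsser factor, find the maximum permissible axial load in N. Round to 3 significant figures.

1200 N

C = D/d = 61.0/9.1 = 6.7033
K_B = (4C+2)/(4C−3) = 28.813/23.813 = 1.2100
τ_max = K·8FD/(πd³) → F_max = τ_allow·πd³/(8DK)
F_max = 300·π·9.1³/(8·61.0·1.2100) = 7.1022e+05/590.46 = 1202.8 N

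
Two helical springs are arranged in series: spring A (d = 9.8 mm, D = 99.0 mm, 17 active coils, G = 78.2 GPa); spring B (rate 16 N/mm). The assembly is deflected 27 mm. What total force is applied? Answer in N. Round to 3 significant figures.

110 N

k_A = Gd⁴/(8D³N_a) = (78.2×10³)(9.8⁴)/(8·99.0³·17) = 5.466 N/mm
Series: 1/k_eq = 1/5.466 + 1/16 = 0.24545; k_eq = 4.0741 N/mm
F = k_eq·δ = 4.0741·27 = 110 N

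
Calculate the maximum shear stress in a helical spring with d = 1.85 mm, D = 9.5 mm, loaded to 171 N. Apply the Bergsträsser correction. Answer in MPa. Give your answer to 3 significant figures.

840 MPa

Spring index C = D/d = 9.5/1.85 = 5.1351
K_B = (4C+2)/(4C−3) = 22.541/17.541 = 1.2851
τ₀ = 8FD/(πd³) = 8·171·9.5/(π·1.85³) = 12996/19.891 = 653.35 MPa
τ_max = K·τ₀ = 1.2851 × 653.35 = 839.59 MPa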